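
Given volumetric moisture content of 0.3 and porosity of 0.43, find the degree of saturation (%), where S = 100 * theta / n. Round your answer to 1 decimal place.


Step 1: S = 100 * theta_v / n
Step 2: S = 100 * 0.3 / 0.43
Step 3: S = 69.8%

69.8


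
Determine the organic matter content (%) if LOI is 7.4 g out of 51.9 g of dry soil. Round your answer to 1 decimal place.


Step 1: OM% = 100 * LOI / sample mass
Step 2: OM = 100 * 7.4 / 51.9
Step 3: OM = 14.3%

14.3


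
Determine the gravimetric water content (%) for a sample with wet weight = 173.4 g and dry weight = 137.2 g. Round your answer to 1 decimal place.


Step 1: Water mass = wet - dry = 173.4 - 137.2 = 36.2 g
Step 2: w = 100 * water mass / dry mass
Step 3: w = 100 * 36.2 / 137.2 = 26.4%

26.4


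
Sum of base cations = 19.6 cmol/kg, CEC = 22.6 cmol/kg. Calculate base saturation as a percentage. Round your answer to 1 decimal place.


Step 1: BS = 100 * (sum of bases) / CEC
Step 2: BS = 100 * 19.6 / 22.6
Step 3: BS = 86.7%

86.7


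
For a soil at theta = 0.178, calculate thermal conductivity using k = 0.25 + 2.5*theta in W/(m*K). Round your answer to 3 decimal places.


Step 1: k = 0.25 + 2.5 * theta
Step 2: k = 0.25 + 2.5 * 0.178
Step 3: k = 0.25 + 0.445
Step 4: k = 0.695 W/(m*K)

0.695


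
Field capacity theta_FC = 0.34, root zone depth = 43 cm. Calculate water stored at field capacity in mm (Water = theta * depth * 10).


Step 1: Water (mm) = theta_FC * depth (cm) * 10
Step 2: Water = 0.34 * 43 * 10
Step 3: Water = 146.2 mm

146.2


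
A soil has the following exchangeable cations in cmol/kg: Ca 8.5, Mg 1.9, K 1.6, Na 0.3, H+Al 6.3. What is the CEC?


Step 1: CEC = Ca + Mg + K + Na + (H+Al)
Step 2: CEC = 8.5 + 1.9 + 1.6 + 0.3 + 6.3
Step 3: CEC = 18.6 cmol/kg

18.6


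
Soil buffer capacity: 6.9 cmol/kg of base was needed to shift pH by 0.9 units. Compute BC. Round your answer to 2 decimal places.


Step 1: BC = change in base / change in pH
Step 2: BC = 6.9 / 0.9
Step 3: BC = 7.67 cmol/(kg*pH unit)

7.67


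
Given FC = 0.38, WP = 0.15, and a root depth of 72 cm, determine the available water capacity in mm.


Step 1: Available water = (FC - WP) * depth * 10
Step 2: AW = (0.38 - 0.15) * 72 * 10
Step 3: AW = 0.23 * 72 * 10
Step 4: AW = 165.6 mm

165.6


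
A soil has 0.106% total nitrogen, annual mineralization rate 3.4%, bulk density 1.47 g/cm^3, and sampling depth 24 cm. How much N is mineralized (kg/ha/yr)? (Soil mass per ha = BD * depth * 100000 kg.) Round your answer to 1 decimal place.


Step 1: Soil mass per ha = BD * depth * 100000 = 1.47 * 24 * 100000 = 3528000 kg
Step 2: Total N pool = soil mass * N%/100 = 3528000 * 0.106/100 = 3739.68 kg/ha
Step 3: N mineralized = N pool * rate%/100 = 3739.68 * 3.4/100 = 127.1 kg/ha/yr

127.1


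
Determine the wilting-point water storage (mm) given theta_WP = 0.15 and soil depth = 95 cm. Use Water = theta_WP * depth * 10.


Step 1: Water (mm) = theta_WP * depth * 10
Step 2: Water = 0.15 * 95 * 10
Step 3: Water = 142.5 mm

142.5


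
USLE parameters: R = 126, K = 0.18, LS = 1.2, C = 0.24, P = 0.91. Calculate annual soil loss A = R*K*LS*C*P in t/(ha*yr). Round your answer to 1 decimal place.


Step 1: A = R * K * LS * C * P
Step 2: R * K = 126 * 0.18 = 22.68
Step 3: (R*K) * LS = 22.68 * 1.2 = 27.216
Step 4: * C * P = 27.216 * 0.24 * 0.91 = 5.9
Step 5: A = 5.9 t/(ha*yr)

5.9


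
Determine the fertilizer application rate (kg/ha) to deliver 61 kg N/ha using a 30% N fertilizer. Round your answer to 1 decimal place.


Step 1: Fertilizer rate = target N / (N content / 100)
Step 2: Rate = 61 / (30 / 100)
Step 3: Rate = 61 / 0.3
Step 4: Rate = 203.3 kg/ha

203.3


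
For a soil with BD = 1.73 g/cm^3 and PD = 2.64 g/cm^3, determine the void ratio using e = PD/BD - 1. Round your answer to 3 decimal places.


Step 1: e = PD / BD - 1
Step 2: e = 2.64 / 1.73 - 1
Step 3: e = 1.52601 - 1
Step 4: e = 0.526

0.526


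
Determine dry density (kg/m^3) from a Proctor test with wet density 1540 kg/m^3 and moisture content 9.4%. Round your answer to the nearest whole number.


Step 1: Dry density = wet density / (1 + w/100)
Step 2: Dry density = 1540 / (1 + 9.4/100)
Step 3: Dry density = 1540 / 1.094
Step 4: Dry density = 1408 kg/m^3

1408


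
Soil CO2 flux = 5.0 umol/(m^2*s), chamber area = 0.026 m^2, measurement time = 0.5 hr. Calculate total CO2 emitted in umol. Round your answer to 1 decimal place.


Step 1: Convert time to seconds: 0.5 hr * 3600 = 1800.0 s
Step 2: Total = flux * area * time_s
Step 3: Total = 5.0 * 0.026 * 1800.0
Step 4: Total = 234.0 umol

234.0


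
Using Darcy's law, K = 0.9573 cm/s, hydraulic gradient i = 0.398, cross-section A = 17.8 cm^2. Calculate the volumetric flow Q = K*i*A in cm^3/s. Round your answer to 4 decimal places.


Step 1: Apply Darcy's law: Q = K * i * A
Step 2: Q = 0.9573 * 0.398 * 17.8
Step 3: Q = 6.7819 cm^3/s

6.7819


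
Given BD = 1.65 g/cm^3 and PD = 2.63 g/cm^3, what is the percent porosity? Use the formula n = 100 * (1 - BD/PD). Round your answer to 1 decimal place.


Step 1: Formula: n = 100 * (1 - BD / PD)
Step 2: n = 100 * (1 - 1.65 / 2.63)
Step 3: n = 100 * (1 - 0.62738)
Step 4: n = 37.3%

37.3


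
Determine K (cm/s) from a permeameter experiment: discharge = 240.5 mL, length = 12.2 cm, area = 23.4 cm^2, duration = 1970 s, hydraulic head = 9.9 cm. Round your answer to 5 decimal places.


Step 1: K = Q * L / (A * t * h)
Step 2: Numerator = 240.5 * 12.2 = 2934.1
Step 3: Denominator = 23.4 * 1970 * 9.9 = 456370.2
Step 4: K = 2934.1 / 456370.2 = 0.00643 cm/s

0.00643


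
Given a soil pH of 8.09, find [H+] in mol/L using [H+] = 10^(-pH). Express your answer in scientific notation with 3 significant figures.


Step 1: [H+] = 10^(-pH)
Step 2: [H+] = 10^(-8.09)
Step 3: [H+] = 8.13e-09 mol/L

8.13e-09


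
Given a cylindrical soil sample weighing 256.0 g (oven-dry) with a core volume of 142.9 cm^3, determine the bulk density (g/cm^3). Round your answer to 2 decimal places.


Step 1: Identify the formula: BD = dry mass / volume
Step 2: Substitute values: BD = 256.0 / 142.9
Step 3: BD = 1.79 g/cm^3

1.79


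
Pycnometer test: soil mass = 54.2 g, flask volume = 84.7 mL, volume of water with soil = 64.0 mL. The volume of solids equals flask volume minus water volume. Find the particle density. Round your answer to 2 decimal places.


Step 1: Volume of solids = flask volume - water volume with soil
Step 2: V_solids = 84.7 - 64.0 = 20.7 mL
Step 3: Particle density = mass / V_solids = 54.2 / 20.7 = 2.62 g/cm^3

2.62


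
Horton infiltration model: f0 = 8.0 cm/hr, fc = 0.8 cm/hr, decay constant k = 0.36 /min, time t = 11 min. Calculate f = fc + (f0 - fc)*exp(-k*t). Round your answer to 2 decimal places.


Step 1: f = fc + (f0 - fc) * exp(-k * t)
Step 2: exp(-0.36 * 11) = 0.019063
Step 3: f = 0.8 + (8.0 - 0.8) * 0.019063
Step 4: f = 0.8 + 7.2 * 0.019063
Step 5: f = 0.94 cm/hr

0.94


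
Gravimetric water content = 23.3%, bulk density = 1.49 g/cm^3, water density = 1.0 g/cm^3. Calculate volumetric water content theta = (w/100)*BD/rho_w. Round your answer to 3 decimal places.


Step 1: theta = (w / 100) * BD / rho_w
Step 2: theta = (23.3 / 100) * 1.49 / 1.0
Step 3: theta = 0.233 * 1.49
Step 4: theta = 0.347

0.347


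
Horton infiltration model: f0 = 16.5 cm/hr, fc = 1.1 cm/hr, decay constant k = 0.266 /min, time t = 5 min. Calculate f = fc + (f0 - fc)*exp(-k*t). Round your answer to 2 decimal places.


Step 1: f = fc + (f0 - fc) * exp(-k * t)
Step 2: exp(-0.266 * 5) = 0.264477
Step 3: f = 1.1 + (16.5 - 1.1) * 0.264477
Step 4: f = 1.1 + 15.4 * 0.264477
Step 5: f = 5.17 cm/hr

5.17


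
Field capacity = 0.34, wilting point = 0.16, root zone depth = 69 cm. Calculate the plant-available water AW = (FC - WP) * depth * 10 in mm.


Step 1: Available water = (FC - WP) * depth * 10
Step 2: AW = (0.34 - 0.16) * 69 * 10
Step 3: AW = 0.18 * 69 * 10
Step 4: AW = 124.2 mm

124.2


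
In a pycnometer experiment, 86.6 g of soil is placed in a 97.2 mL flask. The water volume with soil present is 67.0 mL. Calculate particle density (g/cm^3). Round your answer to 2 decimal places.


Step 1: Volume of solids = flask volume - water volume with soil
Step 2: V_solids = 97.2 - 67.0 = 30.2 mL
Step 3: Particle density = mass / V_solids = 86.6 / 30.2 = 2.87 g/cm^3

2.87


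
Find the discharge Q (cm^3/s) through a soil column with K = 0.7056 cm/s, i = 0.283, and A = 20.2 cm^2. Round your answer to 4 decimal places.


Step 1: Apply Darcy's law: Q = K * i * A
Step 2: Q = 0.7056 * 0.283 * 20.2
Step 3: Q = 4.0336 cm^3/s

4.0336


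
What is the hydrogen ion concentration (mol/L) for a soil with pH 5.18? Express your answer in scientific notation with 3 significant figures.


Step 1: [H+] = 10^(-pH)
Step 2: [H+] = 10^(-5.18)
Step 3: [H+] = 6.61e-06 mol/L

6.61e-06


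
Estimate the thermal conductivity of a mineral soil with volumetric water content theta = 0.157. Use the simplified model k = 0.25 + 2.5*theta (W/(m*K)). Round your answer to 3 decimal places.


Step 1: k = 0.25 + 2.5 * theta
Step 2: k = 0.25 + 2.5 * 0.157
Step 3: k = 0.25 + 0.393
Step 4: k = 0.643 W/(m*K)

0.643


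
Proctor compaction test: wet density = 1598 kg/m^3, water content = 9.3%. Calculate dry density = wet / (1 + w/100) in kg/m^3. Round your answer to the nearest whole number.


Step 1: Dry density = wet density / (1 + w/100)
Step 2: Dry density = 1598 / (1 + 9.3/100)
Step 3: Dry density = 1598 / 1.093
Step 4: Dry density = 1462 kg/m^3

1462


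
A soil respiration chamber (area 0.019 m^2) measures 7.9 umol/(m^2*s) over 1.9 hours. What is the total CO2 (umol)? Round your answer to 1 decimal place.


Step 1: Convert time to seconds: 1.9 hr * 3600 = 6840.0 s
Step 2: Total = flux * area * time_s
Step 3: Total = 7.9 * 0.019 * 6840.0
Step 4: Total = 1026.7 umol

1026.7


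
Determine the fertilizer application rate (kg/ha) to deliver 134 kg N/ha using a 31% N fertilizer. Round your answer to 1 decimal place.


Step 1: Fertilizer rate = target N / (N content / 100)
Step 2: Rate = 134 / (31 / 100)
Step 3: Rate = 134 / 0.31
Step 4: Rate = 432.3 kg/ha

432.3


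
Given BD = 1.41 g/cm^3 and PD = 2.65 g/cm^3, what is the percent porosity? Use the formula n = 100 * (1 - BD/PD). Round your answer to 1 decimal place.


Step 1: Formula: n = 100 * (1 - BD / PD)
Step 2: n = 100 * (1 - 1.41 / 2.65)
Step 3: n = 100 * (1 - 0.53208)
Step 4: n = 46.8%

46.8


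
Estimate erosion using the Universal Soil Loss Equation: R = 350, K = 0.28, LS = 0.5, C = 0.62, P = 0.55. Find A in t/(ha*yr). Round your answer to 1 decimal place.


Step 1: A = R * K * LS * C * P
Step 2: R * K = 350 * 0.28 = 98.0
Step 3: (R*K) * LS = 98.0 * 0.5 = 49.0
Step 4: * C * P = 49.0 * 0.62 * 0.55 = 16.7
Step 5: A = 16.7 t/(ha*yr)

16.7


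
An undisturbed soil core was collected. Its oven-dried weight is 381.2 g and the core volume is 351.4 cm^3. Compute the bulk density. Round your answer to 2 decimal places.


Step 1: Identify the formula: BD = dry mass / volume
Step 2: Substitute values: BD = 381.2 / 351.4
Step 3: BD = 1.08 g/cm^3

1.08


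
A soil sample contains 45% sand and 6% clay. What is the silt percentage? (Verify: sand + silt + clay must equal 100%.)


Step 1: sand + silt + clay = 100%
Step 2: silt = 100 - sand - clay
Step 3: silt = 100 - 45 - 6
Step 4: silt = 49%

49


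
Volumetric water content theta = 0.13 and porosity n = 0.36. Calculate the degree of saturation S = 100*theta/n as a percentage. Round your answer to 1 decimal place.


Step 1: S = 100 * theta_v / n
Step 2: S = 100 * 0.13 / 0.36
Step 3: S = 36.1%

36.1


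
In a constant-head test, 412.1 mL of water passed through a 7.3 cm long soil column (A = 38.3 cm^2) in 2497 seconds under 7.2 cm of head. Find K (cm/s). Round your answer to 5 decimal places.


Step 1: K = Q * L / (A * t * h)
Step 2: Numerator = 412.1 * 7.3 = 3008.33
Step 3: Denominator = 38.3 * 2497 * 7.2 = 688572.72
Step 4: K = 3008.33 / 688572.72 = 0.00437 cm/s

0.00437


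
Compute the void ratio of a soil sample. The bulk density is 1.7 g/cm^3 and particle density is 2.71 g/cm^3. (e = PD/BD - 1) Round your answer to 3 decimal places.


Step 1: e = PD / BD - 1
Step 2: e = 2.71 / 1.7 - 1
Step 3: e = 1.59412 - 1
Step 4: e = 0.594

0.594


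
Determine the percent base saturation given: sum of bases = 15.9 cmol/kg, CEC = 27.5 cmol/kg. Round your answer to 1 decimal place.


Step 1: BS = 100 * (sum of bases) / CEC
Step 2: BS = 100 * 15.9 / 27.5
Step 3: BS = 57.8%

57.8


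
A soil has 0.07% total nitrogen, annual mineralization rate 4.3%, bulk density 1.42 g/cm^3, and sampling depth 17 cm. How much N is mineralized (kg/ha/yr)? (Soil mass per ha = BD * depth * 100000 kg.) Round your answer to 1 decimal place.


Step 1: Soil mass per ha = BD * depth * 100000 = 1.42 * 17 * 100000 = 2414000 kg
Step 2: Total N pool = soil mass * N%/100 = 2414000 * 0.07/100 = 1689.8 kg/ha
Step 3: N mineralized = N pool * rate%/100 = 1689.8 * 4.3/100 = 72.7 kg/ha/yr

72.7


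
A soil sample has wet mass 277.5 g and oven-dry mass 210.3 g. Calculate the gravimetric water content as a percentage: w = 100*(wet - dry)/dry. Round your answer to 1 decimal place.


Step 1: Water mass = wet - dry = 277.5 - 210.3 = 67.2 g
Step 2: w = 100 * water mass / dry mass
Step 3: w = 100 * 67.2 / 210.3 = 32.0%

32.0


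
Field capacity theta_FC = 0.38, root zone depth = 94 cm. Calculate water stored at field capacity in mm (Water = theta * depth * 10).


Step 1: Water (mm) = theta_FC * depth (cm) * 10
Step 2: Water = 0.38 * 94 * 10
Step 3: Water = 357.2 mm

357.2


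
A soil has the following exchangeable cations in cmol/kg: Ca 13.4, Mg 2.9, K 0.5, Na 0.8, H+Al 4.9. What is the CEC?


Step 1: CEC = Ca + Mg + K + Na + (H+Al)
Step 2: CEC = 13.4 + 2.9 + 0.5 + 0.8 + 4.9
Step 3: CEC = 22.5 cmol/kg

22.5


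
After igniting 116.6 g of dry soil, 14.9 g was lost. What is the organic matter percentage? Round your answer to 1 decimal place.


Step 1: OM% = 100 * LOI / sample mass
Step 2: OM = 100 * 14.9 / 116.6
Step 3: OM = 12.8%

12.8


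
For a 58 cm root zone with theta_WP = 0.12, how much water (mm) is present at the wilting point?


Step 1: Water (mm) = theta_WP * depth * 10
Step 2: Water = 0.12 * 58 * 10
Step 3: Water = 69.6 mm

69.6


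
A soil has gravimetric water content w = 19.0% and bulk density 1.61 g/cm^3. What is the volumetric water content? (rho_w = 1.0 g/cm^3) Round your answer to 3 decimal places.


Step 1: theta = (w / 100) * BD / rho_w
Step 2: theta = (19.0 / 100) * 1.61 / 1.0
Step 3: theta = 0.19 * 1.61
Step 4: theta = 0.306

0.306


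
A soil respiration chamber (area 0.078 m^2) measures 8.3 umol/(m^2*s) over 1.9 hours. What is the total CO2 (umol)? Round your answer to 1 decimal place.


Step 1: Convert time to seconds: 1.9 hr * 3600 = 6840.0 s
Step 2: Total = flux * area * time_s
Step 3: Total = 8.3 * 0.078 * 6840.0
Step 4: Total = 4428.2 umol

4428.2


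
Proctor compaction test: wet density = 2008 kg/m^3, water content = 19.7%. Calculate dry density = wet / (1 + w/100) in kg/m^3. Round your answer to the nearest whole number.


Step 1: Dry density = wet density / (1 + w/100)
Step 2: Dry density = 2008 / (1 + 19.7/100)
Step 3: Dry density = 2008 / 1.197
Step 4: Dry density = 1678 kg/m^3

1678


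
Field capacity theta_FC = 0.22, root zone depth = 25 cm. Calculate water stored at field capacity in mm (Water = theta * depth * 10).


Step 1: Water (mm) = theta_FC * depth (cm) * 10
Step 2: Water = 0.22 * 25 * 10
Step 3: Water = 55.0 mm

55.0


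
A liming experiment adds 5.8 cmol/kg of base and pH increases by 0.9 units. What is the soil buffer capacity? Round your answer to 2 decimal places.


Step 1: BC = change in base / change in pH
Step 2: BC = 5.8 / 0.9
Step 3: BC = 6.44 cmol/(kg*pH unit)

6.44


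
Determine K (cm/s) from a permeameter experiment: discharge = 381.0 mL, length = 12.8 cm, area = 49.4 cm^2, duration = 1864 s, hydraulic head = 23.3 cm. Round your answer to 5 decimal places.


Step 1: K = Q * L / (A * t * h)
Step 2: Numerator = 381.0 * 12.8 = 4876.8
Step 3: Denominator = 49.4 * 1864 * 23.3 = 2145501.28
Step 4: K = 4876.8 / 2145501.28 = 0.00227 cm/s

0.00227


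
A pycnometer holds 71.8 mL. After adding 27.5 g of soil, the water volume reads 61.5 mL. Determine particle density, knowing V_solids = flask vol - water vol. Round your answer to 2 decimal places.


Step 1: Volume of solids = flask volume - water volume with soil
Step 2: V_solids = 71.8 - 61.5 = 10.3 mL
Step 3: Particle density = mass / V_solids = 27.5 / 10.3 = 2.67 g/cm^3

2.67


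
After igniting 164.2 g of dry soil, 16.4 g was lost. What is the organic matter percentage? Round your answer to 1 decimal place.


Step 1: OM% = 100 * LOI / sample mass
Step 2: OM = 100 * 16.4 / 164.2
Step 3: OM = 10.0%

10.0


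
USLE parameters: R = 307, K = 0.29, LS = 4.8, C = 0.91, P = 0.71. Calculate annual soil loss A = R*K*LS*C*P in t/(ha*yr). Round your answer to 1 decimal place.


Step 1: A = R * K * LS * C * P
Step 2: R * K = 307 * 0.29 = 89.03
Step 3: (R*K) * LS = 89.03 * 4.8 = 427.344
Step 4: * C * P = 427.344 * 0.91 * 0.71 = 276.1
Step 5: A = 276.1 t/(ha*yr)

276.1


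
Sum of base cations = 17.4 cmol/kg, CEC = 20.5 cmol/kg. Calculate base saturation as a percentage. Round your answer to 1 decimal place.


Step 1: BS = 100 * (sum of bases) / CEC
Step 2: BS = 100 * 17.4 / 20.5
Step 3: BS = 84.9%

84.9


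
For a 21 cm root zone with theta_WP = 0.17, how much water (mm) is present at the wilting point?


Step 1: Water (mm) = theta_WP * depth * 10
Step 2: Water = 0.17 * 21 * 10
Step 3: Water = 35.7 mm

35.7


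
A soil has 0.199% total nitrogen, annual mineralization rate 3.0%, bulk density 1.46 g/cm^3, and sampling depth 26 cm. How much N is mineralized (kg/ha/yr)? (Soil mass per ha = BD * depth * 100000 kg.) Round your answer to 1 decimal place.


Step 1: Soil mass per ha = BD * depth * 100000 = 1.46 * 26 * 100000 = 3796000 kg
Step 2: Total N pool = soil mass * N%/100 = 3796000 * 0.199/100 = 7554.04 kg/ha
Step 3: N mineralized = N pool * rate%/100 = 7554.04 * 3.0/100 = 226.6 kg/ha/yr

226.6


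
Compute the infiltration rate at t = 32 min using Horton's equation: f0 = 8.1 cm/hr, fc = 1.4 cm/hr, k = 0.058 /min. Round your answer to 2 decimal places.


Step 1: f = fc + (f0 - fc) * exp(-k * t)
Step 2: exp(-0.058 * 32) = 0.156297
Step 3: f = 1.4 + (8.1 - 1.4) * 0.156297
Step 4: f = 1.4 + 6.7 * 0.156297
Step 5: f = 2.45 cm/hr

2.45


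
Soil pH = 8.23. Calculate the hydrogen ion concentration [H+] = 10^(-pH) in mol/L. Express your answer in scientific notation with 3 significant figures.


Step 1: [H+] = 10^(-pH)
Step 2: [H+] = 10^(-8.23)
Step 3: [H+] = 5.89e-09 mol/L

5.89e-09


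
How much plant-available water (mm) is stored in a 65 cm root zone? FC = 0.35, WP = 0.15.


Step 1: Available water = (FC - WP) * depth * 10
Step 2: AW = (0.35 - 0.15) * 65 * 10
Step 3: AW = 0.2 * 65 * 10
Step 4: AW = 130.0 mm

130.0


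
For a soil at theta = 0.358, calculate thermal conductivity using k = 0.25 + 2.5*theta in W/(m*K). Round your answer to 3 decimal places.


Step 1: k = 0.25 + 2.5 * theta
Step 2: k = 0.25 + 2.5 * 0.358
Step 3: k = 0.25 + 0.895
Step 4: k = 1.145 W/(m*K)

1.145


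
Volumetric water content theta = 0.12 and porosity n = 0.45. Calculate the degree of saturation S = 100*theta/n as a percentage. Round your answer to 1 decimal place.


Step 1: S = 100 * theta_v / n
Step 2: S = 100 * 0.12 / 0.45
Step 3: S = 26.7%

26.7


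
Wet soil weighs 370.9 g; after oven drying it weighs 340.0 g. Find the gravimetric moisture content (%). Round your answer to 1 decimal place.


Step 1: Water mass = wet - dry = 370.9 - 340.0 = 30.9 g
Step 2: w = 100 * water mass / dry mass
Step 3: w = 100 * 30.9 / 340.0 = 9.1%

9.1


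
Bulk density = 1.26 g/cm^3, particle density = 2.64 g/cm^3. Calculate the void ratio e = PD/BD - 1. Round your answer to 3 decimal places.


Step 1: e = PD / BD - 1
Step 2: e = 2.64 / 1.26 - 1
Step 3: e = 2.09524 - 1
Step 4: e = 1.095

1.095


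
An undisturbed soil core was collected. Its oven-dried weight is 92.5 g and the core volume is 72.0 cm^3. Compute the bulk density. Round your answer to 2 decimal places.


Step 1: Identify the formula: BD = dry mass / volume
Step 2: Substitute values: BD = 92.5 / 72.0
Step 3: BD = 1.28 g/cm^3

1.28


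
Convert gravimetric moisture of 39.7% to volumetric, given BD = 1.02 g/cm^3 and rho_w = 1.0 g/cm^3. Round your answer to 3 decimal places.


Step 1: theta = (w / 100) * BD / rho_w
Step 2: theta = (39.7 / 100) * 1.02 / 1.0
Step 3: theta = 0.397 * 1.02
Step 4: theta = 0.405

0.405


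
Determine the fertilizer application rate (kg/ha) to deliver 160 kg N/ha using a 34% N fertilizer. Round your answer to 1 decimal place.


Step 1: Fertilizer rate = target N / (N content / 100)
Step 2: Rate = 160 / (34 / 100)
Step 3: Rate = 160 / 0.34
Step 4: Rate = 470.6 kg/ha

470.6


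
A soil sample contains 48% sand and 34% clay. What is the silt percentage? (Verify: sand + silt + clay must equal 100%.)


Step 1: sand + silt + clay = 100%
Step 2: silt = 100 - sand - clay
Step 3: silt = 100 - 48 - 34
Step 4: silt = 18%

18


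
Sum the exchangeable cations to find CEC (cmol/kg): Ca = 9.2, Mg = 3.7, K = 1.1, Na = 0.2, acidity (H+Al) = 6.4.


Step 1: CEC = Ca + Mg + K + Na + (H+Al)
Step 2: CEC = 9.2 + 3.7 + 1.1 + 0.2 + 6.4
Step 3: CEC = 20.6 cmol/kg

20.6


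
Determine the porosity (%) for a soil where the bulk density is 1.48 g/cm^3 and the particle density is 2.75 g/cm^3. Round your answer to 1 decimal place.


Step 1: Formula: n = 100 * (1 - BD / PD)
Step 2: n = 100 * (1 - 1.48 / 2.75)
Step 3: n = 100 * (1 - 0.53818)
Step 4: n = 46.2%

46.2


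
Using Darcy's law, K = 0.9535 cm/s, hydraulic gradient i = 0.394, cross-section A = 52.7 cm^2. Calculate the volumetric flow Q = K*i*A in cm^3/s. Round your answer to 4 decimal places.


Step 1: Apply Darcy's law: Q = K * i * A
Step 2: Q = 0.9535 * 0.394 * 52.7
Step 3: Q = 19.7983 cm^3/s

19.7983


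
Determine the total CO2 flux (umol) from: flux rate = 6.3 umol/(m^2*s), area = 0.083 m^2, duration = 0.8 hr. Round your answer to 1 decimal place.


Step 1: Convert time to seconds: 0.8 hr * 3600 = 2880.0 s
Step 2: Total = flux * area * time_s
Step 3: Total = 6.3 * 0.083 * 2880.0
Step 4: Total = 1506.0 umol

1506.0


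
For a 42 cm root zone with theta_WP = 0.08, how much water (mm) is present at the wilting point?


Step 1: Water (mm) = theta_WP * depth * 10
Step 2: Water = 0.08 * 42 * 10
Step 3: Water = 33.6 mm

33.6


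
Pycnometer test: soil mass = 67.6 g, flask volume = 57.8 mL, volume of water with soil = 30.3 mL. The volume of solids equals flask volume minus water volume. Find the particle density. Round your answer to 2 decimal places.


Step 1: Volume of solids = flask volume - water volume with soil
Step 2: V_solids = 57.8 - 30.3 = 27.5 mL
Step 3: Particle density = mass / V_solids = 67.6 / 27.5 = 2.46 g/cm^3

2.46


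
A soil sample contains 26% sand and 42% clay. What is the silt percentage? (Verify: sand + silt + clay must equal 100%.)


Step 1: sand + silt + clay = 100%
Step 2: silt = 100 - sand - clay
Step 3: silt = 100 - 26 - 42
Step 4: silt = 32%

32


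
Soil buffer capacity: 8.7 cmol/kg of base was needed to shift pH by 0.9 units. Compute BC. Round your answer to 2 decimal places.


Step 1: BC = change in base / change in pH
Step 2: BC = 8.7 / 0.9
Step 3: BC = 9.67 cmol/(kg*pH unit)

9.67


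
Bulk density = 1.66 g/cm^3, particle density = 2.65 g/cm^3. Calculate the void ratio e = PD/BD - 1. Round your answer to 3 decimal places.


Step 1: e = PD / BD - 1
Step 2: e = 2.65 / 1.66 - 1
Step 3: e = 1.59639 - 1
Step 4: e = 0.596

0.596


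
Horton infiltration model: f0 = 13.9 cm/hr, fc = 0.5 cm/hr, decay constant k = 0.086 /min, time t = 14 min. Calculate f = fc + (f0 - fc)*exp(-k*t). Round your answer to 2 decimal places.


Step 1: f = fc + (f0 - fc) * exp(-k * t)
Step 2: exp(-0.086 * 14) = 0.299992
Step 3: f = 0.5 + (13.9 - 0.5) * 0.299992
Step 4: f = 0.5 + 13.4 * 0.299992
Step 5: f = 4.52 cm/hr

4.52


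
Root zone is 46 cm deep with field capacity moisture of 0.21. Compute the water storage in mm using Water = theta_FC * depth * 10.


Step 1: Water (mm) = theta_FC * depth (cm) * 10
Step 2: Water = 0.21 * 46 * 10
Step 3: Water = 96.6 mm

96.6


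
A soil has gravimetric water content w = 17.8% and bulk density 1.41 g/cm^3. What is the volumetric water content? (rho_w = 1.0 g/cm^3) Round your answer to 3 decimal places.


Step 1: theta = (w / 100) * BD / rho_w
Step 2: theta = (17.8 / 100) * 1.41 / 1.0
Step 3: theta = 0.178 * 1.41
Step 4: theta = 0.251

0.251


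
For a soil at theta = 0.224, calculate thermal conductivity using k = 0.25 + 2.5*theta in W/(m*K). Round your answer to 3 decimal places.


Step 1: k = 0.25 + 2.5 * theta
Step 2: k = 0.25 + 2.5 * 0.224
Step 3: k = 0.25 + 0.56
Step 4: k = 0.81 W/(m*K)

0.81


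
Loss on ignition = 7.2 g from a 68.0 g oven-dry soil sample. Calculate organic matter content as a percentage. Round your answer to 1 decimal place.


Step 1: OM% = 100 * LOI / sample mass
Step 2: OM = 100 * 7.2 / 68.0
Step 3: OM = 10.6%

10.6


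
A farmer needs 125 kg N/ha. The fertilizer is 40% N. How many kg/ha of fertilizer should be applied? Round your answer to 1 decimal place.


Step 1: Fertilizer rate = target N / (N content / 100)
Step 2: Rate = 125 / (40 / 100)
Step 3: Rate = 125 / 0.4
Step 4: Rate = 312.5 kg/ha

312.5


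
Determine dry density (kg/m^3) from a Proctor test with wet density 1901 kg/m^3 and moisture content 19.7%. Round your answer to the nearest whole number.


Step 1: Dry density = wet density / (1 + w/100)
Step 2: Dry density = 1901 / (1 + 19.7/100)
Step 3: Dry density = 1901 / 1.197
Step 4: Dry density = 1588 kg/m^3

1588


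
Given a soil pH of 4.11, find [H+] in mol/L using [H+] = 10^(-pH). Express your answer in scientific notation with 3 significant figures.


Step 1: [H+] = 10^(-pH)
Step 2: [H+] = 10^(-4.11)
Step 3: [H+] = 7.76e-05 mol/L

7.76e-05


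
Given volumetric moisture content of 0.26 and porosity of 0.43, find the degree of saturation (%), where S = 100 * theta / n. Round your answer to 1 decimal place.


Step 1: S = 100 * theta_v / n
Step 2: S = 100 * 0.26 / 0.43
Step 3: S = 60.5%

60.5


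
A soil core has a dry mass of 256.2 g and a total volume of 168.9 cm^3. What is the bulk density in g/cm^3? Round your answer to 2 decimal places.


Step 1: Identify the formula: BD = dry mass / volume
Step 2: Substitute values: BD = 256.2 / 168.9
Step 3: BD = 1.52 g/cm^3

1.52


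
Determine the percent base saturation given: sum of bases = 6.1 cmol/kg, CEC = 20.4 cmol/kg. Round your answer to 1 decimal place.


Step 1: BS = 100 * (sum of bases) / CEC
Step 2: BS = 100 * 6.1 / 20.4
Step 3: BS = 29.9%

29.9


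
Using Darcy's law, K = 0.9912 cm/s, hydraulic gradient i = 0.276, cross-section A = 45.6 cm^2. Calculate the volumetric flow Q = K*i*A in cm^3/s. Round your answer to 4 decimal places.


Step 1: Apply Darcy's law: Q = K * i * A
Step 2: Q = 0.9912 * 0.276 * 45.6
Step 3: Q = 12.4748 cm^3/s

12.4748


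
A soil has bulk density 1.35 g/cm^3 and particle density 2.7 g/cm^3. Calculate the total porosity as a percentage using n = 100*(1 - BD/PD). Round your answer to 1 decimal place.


Step 1: Formula: n = 100 * (1 - BD / PD)
Step 2: n = 100 * (1 - 1.35 / 2.7)
Step 3: n = 100 * (1 - 0.5)
Step 4: n = 50.0%

50.0


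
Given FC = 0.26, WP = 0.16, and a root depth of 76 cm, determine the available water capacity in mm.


Step 1: Available water = (FC - WP) * depth * 10
Step 2: AW = (0.26 - 0.16) * 76 * 10
Step 3: AW = 0.1 * 76 * 10
Step 4: AW = 76.0 mm

76.0


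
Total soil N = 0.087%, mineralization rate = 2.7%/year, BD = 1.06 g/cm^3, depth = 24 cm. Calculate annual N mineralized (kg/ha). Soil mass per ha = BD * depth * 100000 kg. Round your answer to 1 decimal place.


Step 1: Soil mass per ha = BD * depth * 100000 = 1.06 * 24 * 100000 = 2544000 kg
Step 2: Total N pool = soil mass * N%/100 = 2544000 * 0.087/100 = 2213.28 kg/ha
Step 3: N mineralized = N pool * rate%/100 = 2213.28 * 2.7/100 = 59.8 kg/ha/yr

59.8


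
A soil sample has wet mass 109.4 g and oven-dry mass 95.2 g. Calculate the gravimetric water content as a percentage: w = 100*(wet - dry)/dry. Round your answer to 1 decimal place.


Step 1: Water mass = wet - dry = 109.4 - 95.2 = 14.2 g
Step 2: w = 100 * water mass / dry mass
Step 3: w = 100 * 14.2 / 95.2 = 14.9%

14.9


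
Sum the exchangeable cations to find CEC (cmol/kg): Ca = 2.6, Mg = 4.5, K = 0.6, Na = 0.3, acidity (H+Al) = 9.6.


Step 1: CEC = Ca + Mg + K + Na + (H+Al)
Step 2: CEC = 2.6 + 4.5 + 0.6 + 0.3 + 9.6
Step 3: CEC = 17.6 cmol/kg

17.6


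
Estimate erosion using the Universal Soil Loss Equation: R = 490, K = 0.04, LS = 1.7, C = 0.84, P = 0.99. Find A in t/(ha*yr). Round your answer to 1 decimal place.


Step 1: A = R * K * LS * C * P
Step 2: R * K = 490 * 0.04 = 19.6
Step 3: (R*K) * LS = 19.6 * 1.7 = 33.32
Step 4: * C * P = 33.32 * 0.84 * 0.99 = 27.7
Step 5: A = 27.7 t/(ha*yr)

27.7


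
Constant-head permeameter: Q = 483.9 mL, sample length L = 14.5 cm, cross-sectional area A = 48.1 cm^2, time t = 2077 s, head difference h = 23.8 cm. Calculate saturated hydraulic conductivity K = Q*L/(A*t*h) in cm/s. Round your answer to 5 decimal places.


Step 1: K = Q * L / (A * t * h)
Step 2: Numerator = 483.9 * 14.5 = 7016.55
Step 3: Denominator = 48.1 * 2077 * 23.8 = 2377708.06
Step 4: K = 7016.55 / 2377708.06 = 0.00295 cm/s

0.00295


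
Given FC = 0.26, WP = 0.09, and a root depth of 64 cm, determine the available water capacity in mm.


Step 1: Available water = (FC - WP) * depth * 10
Step 2: AW = (0.26 - 0.09) * 64 * 10
Step 3: AW = 0.17 * 64 * 10
Step 4: AW = 108.8 mm

108.8


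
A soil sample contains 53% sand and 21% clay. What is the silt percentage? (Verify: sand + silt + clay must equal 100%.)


Step 1: sand + silt + clay = 100%
Step 2: silt = 100 - sand - clay
Step 3: silt = 100 - 53 - 21
Step 4: silt = 26%

26


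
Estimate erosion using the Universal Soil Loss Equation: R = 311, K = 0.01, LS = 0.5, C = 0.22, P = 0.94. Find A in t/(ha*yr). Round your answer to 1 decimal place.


Step 1: A = R * K * LS * C * P
Step 2: R * K = 311 * 0.01 = 3.11
Step 3: (R*K) * LS = 3.11 * 0.5 = 1.555
Step 4: * C * P = 1.555 * 0.22 * 0.94 = 0.3
Step 5: A = 0.3 t/(ha*yr)

0.3


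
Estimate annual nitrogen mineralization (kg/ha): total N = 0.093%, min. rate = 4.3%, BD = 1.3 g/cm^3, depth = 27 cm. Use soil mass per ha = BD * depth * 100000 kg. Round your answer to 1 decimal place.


Step 1: Soil mass per ha = BD * depth * 100000 = 1.3 * 27 * 100000 = 3510000 kg
Step 2: Total N pool = soil mass * N%/100 = 3510000 * 0.093/100 = 3264.3 kg/ha
Step 3: N mineralized = N pool * rate%/100 = 3264.3 * 4.3/100 = 140.4 kg/ha/yr

140.4


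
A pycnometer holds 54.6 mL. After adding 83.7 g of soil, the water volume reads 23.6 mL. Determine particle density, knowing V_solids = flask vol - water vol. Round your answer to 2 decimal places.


Step 1: Volume of solids = flask volume - water volume with soil
Step 2: V_solids = 54.6 - 23.6 = 31.0 mL
Step 3: Particle density = mass / V_solids = 83.7 / 31.0 = 2.7 g/cm^3

2.7


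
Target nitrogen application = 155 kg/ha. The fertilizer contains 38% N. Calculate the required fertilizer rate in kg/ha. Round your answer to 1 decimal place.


Step 1: Fertilizer rate = target N / (N content / 100)
Step 2: Rate = 155 / (38 / 100)
Step 3: Rate = 155 / 0.38
Step 4: Rate = 407.9 kg/ha

407.9


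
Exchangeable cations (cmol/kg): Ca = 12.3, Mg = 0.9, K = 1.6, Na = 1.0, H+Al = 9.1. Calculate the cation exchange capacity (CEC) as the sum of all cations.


Step 1: CEC = Ca + Mg + K + Na + (H+Al)
Step 2: CEC = 12.3 + 0.9 + 1.6 + 1.0 + 9.1
Step 3: CEC = 24.9 cmol/kg

24.9


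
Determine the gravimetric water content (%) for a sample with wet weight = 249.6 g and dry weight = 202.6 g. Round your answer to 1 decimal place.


Step 1: Water mass = wet - dry = 249.6 - 202.6 = 47.0 g
Step 2: w = 100 * water mass / dry mass
Step 3: w = 100 * 47.0 / 202.6 = 23.2%

23.2


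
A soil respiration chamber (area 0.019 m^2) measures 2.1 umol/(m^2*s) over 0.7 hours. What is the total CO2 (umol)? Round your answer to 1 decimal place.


Step 1: Convert time to seconds: 0.7 hr * 3600 = 2520.0 s
Step 2: Total = flux * area * time_s
Step 3: Total = 2.1 * 0.019 * 2520.0
Step 4: Total = 100.5 umol

100.5


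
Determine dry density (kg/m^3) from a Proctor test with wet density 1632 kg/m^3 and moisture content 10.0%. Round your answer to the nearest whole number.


Step 1: Dry density = wet density / (1 + w/100)
Step 2: Dry density = 1632 / (1 + 10.0/100)
Step 3: Dry density = 1632 / 1.1
Step 4: Dry density = 1484 kg/m^3

1484


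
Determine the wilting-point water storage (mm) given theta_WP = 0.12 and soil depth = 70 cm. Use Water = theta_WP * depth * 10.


Step 1: Water (mm) = theta_WP * depth * 10
Step 2: Water = 0.12 * 70 * 10
Step 3: Water = 84.0 mm

84.0


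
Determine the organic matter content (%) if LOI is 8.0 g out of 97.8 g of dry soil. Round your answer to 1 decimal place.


Step 1: OM% = 100 * LOI / sample mass
Step 2: OM = 100 * 8.0 / 97.8
Step 3: OM = 8.2%

8.2


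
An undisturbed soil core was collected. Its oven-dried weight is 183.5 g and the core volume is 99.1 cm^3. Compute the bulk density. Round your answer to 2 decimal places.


Step 1: Identify the formula: BD = dry mass / volume
Step 2: Substitute values: BD = 183.5 / 99.1
Step 3: BD = 1.85 g/cm^3

1.85


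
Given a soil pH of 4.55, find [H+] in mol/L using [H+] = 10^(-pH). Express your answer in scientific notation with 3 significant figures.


Step 1: [H+] = 10^(-pH)
Step 2: [H+] = 10^(-4.55)
Step 3: [H+] = 2.82e-05 mol/L

2.82e-05


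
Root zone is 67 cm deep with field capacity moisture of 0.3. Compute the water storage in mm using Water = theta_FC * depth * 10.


Step 1: Water (mm) = theta_FC * depth (cm) * 10
Step 2: Water = 0.3 * 67 * 10
Step 3: Water = 201.0 mm

201.0


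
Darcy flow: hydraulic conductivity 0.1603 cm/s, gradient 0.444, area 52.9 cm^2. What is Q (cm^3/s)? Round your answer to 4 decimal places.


Step 1: Apply Darcy's law: Q = K * i * A
Step 2: Q = 0.1603 * 0.444 * 52.9
Step 3: Q = 3.7651 cm^3/s

3.7651


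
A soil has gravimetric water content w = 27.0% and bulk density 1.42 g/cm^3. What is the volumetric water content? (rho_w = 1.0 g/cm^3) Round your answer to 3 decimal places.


Step 1: theta = (w / 100) * BD / rho_w
Step 2: theta = (27.0 / 100) * 1.42 / 1.0
Step 3: theta = 0.27 * 1.42
Step 4: theta = 0.383

0.383


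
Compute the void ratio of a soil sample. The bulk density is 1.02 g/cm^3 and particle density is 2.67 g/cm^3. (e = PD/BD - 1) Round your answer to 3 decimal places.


Step 1: e = PD / BD - 1
Step 2: e = 2.67 / 1.02 - 1
Step 3: e = 2.61765 - 1
Step 4: e = 1.618

1.618


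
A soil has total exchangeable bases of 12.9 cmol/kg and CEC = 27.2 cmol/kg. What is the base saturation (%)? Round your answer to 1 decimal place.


Step 1: BS = 100 * (sum of bases) / CEC
Step 2: BS = 100 * 12.9 / 27.2
Step 3: BS = 47.4%

47.4


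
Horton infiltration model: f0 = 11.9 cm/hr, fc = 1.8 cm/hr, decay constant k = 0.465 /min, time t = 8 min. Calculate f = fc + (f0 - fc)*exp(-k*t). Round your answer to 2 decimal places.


Step 1: f = fc + (f0 - fc) * exp(-k * t)
Step 2: exp(-0.465 * 8) = 0.024234
Step 3: f = 1.8 + (11.9 - 1.8) * 0.024234
Step 4: f = 1.8 + 10.1 * 0.024234
Step 5: f = 2.04 cm/hr

2.04


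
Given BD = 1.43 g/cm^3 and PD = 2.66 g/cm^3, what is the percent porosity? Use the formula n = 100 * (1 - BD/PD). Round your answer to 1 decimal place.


Step 1: Formula: n = 100 * (1 - BD / PD)
Step 2: n = 100 * (1 - 1.43 / 2.66)
Step 3: n = 100 * (1 - 0.53759)
Step 4: n = 46.2%

46.2


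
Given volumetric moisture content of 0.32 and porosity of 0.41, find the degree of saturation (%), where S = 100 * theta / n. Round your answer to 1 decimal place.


Step 1: S = 100 * theta_v / n
Step 2: S = 100 * 0.32 / 0.41
Step 3: S = 78.0%

78.0


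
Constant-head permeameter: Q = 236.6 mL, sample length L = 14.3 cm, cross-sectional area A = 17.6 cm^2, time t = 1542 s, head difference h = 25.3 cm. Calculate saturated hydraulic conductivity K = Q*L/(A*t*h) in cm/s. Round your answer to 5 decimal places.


Step 1: K = Q * L / (A * t * h)
Step 2: Numerator = 236.6 * 14.3 = 3383.38
Step 3: Denominator = 17.6 * 1542 * 25.3 = 686621.76
Step 4: K = 3383.38 / 686621.76 = 0.00493 cm/s

0.00493


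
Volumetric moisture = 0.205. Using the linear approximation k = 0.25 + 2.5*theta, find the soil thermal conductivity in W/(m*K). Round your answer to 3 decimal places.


Step 1: k = 0.25 + 2.5 * theta
Step 2: k = 0.25 + 2.5 * 0.205
Step 3: k = 0.25 + 0.513
Step 4: k = 0.763 W/(m*K)

0.763


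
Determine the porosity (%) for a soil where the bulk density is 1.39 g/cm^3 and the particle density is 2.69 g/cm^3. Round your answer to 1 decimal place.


Step 1: Formula: n = 100 * (1 - BD / PD)
Step 2: n = 100 * (1 - 1.39 / 2.69)
Step 3: n = 100 * (1 - 0.51673)
Step 4: n = 48.3%

48.3


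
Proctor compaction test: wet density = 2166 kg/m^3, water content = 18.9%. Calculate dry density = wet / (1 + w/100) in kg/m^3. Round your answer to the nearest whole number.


Step 1: Dry density = wet density / (1 + w/100)
Step 2: Dry density = 2166 / (1 + 18.9/100)
Step 3: Dry density = 2166 / 1.189
Step 4: Dry density = 1822 kg/m^3

1822


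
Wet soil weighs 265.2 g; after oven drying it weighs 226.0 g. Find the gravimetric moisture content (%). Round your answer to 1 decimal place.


Step 1: Water mass = wet - dry = 265.2 - 226.0 = 39.2 g
Step 2: w = 100 * water mass / dry mass
Step 3: w = 100 * 39.2 / 226.0 = 17.3%

17.3


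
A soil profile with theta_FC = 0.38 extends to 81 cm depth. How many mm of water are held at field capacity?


Step 1: Water (mm) = theta_FC * depth (cm) * 10
Step 2: Water = 0.38 * 81 * 10
Step 3: Water = 307.8 mm

307.8


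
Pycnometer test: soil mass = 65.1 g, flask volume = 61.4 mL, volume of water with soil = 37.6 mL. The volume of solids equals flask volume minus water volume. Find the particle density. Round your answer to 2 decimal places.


Step 1: Volume of solids = flask volume - water volume with soil
Step 2: V_solids = 61.4 - 37.6 = 23.8 mL
Step 3: Particle density = mass / V_solids = 65.1 / 23.8 = 2.74 g/cm^3

2.74


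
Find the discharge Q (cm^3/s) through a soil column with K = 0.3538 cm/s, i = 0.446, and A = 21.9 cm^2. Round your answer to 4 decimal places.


Step 1: Apply Darcy's law: Q = K * i * A
Step 2: Q = 0.3538 * 0.446 * 21.9
Step 3: Q = 3.4557 cm^3/s

3.4557


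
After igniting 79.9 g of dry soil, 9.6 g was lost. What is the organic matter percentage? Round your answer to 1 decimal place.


Step 1: OM% = 100 * LOI / sample mass
Step 2: OM = 100 * 9.6 / 79.9
Step 3: OM = 12.0%

12.0


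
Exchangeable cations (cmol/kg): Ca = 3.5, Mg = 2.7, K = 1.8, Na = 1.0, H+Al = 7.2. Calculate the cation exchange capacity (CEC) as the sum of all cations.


Step 1: CEC = Ca + Mg + K + Na + (H+Al)
Step 2: CEC = 3.5 + 2.7 + 1.8 + 1.0 + 7.2
Step 3: CEC = 16.2 cmol/kg

16.2


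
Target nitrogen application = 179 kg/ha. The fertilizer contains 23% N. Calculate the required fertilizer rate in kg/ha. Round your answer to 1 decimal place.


Step 1: Fertilizer rate = target N / (N content / 100)
Step 2: Rate = 179 / (23 / 100)
Step 3: Rate = 179 / 0.23
Step 4: Rate = 778.3 kg/ha

778.3


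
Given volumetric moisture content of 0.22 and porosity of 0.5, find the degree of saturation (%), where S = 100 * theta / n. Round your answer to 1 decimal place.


Step 1: S = 100 * theta_v / n
Step 2: S = 100 * 0.22 / 0.5
Step 3: S = 44.0%

44.0
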